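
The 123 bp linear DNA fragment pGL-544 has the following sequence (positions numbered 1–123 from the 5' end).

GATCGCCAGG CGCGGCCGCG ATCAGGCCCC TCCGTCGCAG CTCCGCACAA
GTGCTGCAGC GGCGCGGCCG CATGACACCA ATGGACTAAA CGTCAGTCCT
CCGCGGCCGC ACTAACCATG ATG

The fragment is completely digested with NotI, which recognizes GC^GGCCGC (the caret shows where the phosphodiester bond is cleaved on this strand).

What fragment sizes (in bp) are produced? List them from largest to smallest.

52, 39, 19, 13 bp

NotI sites (GCGGCCGC) start at positions 12, 64, 103.
NotI cuts after base 2 of each site, so after positions 13, 65, 104.
Linear molecule, 3 cuts → 4 fragments:
  1–13 → 13 bp
  14–65 → 52 bp
  66–104 → 39 bp
  105–123 → 19 bp
Sorted largest to smallest: 52, 39, 19, 13 bp.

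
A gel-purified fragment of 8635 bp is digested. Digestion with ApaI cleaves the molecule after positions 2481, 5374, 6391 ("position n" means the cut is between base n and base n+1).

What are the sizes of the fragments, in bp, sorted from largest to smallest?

Linear molecule, 3 cuts → 4 fragments:
  2481 − 0 = 2481 bp
  5374 − 2481 = 2893 bp
  6391 − 5374 = 1017 bp
  8635 − 6391 = 2244 bp
Sorted largest to smallest: 2893, 2481, 2244, 1017 bp.

2893, 2481, 2244, 1017 bp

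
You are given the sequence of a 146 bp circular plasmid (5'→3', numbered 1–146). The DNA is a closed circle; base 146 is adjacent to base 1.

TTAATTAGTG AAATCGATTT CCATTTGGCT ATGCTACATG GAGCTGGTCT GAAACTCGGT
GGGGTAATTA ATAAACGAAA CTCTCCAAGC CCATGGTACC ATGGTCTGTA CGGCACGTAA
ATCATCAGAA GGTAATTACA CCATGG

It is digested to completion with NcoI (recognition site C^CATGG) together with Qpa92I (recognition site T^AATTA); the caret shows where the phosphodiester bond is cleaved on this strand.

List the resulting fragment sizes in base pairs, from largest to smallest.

NcoI sites (CCATGG) start at positions 91, 99, 141.
NcoI cuts after the first base of each site, so after positions 91, 99, 141.
Qpa92I sites (TAATTA) start at positions 2, 65, 133.
Qpa92I cuts after the first base of each site, so after positions 2, 65, 133.
Combined cut positions: 2, 65, 91, 99, 133, 141.
Circular molecule, 6 cuts → 6 fragments:
  3–65 → 63 bp
  66–91 → 26 bp
  92–99 → 8 bp
  100–133 → 34 bp
  134–141 → 8 bp
  142–146 then 1–2 → 5 + 2 = 7 bp
Sorted largest to smallest: 63, 34, 26, 8, 8, 7 bp.

63, 34, 26, 8, 8, 7 bp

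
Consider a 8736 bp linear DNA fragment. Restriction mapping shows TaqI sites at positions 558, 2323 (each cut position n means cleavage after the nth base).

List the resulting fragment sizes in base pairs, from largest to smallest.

6413, 1765, 558 bp

Linear molecule, 2 cuts → 3 fragments:
  558 − 0 = 558 bp
  2323 − 558 = 1765 bp
  8736 − 2323 = 6413 bp
Sorted largest to smallest: 6413, 1765, 558 bp.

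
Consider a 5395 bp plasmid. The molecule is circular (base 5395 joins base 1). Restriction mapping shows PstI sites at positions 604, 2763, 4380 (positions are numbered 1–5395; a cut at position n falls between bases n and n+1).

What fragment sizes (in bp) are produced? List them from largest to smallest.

Circular molecule, 3 cuts → 3 fragments:
  2763 − 604 = 2159 bp
  4380 − 2763 = 1617 bp
  wrap: 5395 − 4380 + 604 = 1619 bp
Sorted largest to smallest: 2159, 1619, 1617 bp.

2159, 1619, 1617 bp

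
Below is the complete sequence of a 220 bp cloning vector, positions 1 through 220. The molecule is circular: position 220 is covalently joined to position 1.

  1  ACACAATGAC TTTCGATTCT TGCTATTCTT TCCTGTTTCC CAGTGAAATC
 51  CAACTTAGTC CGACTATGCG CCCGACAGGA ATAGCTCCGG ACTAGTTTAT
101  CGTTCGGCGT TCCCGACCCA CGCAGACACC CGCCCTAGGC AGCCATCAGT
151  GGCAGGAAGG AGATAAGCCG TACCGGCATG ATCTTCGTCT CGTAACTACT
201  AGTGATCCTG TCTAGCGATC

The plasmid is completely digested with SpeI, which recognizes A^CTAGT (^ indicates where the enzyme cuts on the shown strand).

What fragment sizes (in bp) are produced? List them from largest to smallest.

113, 107 bp

SpeI sites (ACTAGT) start at positions 91, 198.
SpeI cuts after the first base of each site, so after positions 91, 198.
Circular molecule, 2 cuts → 2 fragments:
  92–198 → 107 bp
  199–220 then 1–91 → 22 + 91 = 113 bp
Sorted largest to smallest: 113, 107 bp.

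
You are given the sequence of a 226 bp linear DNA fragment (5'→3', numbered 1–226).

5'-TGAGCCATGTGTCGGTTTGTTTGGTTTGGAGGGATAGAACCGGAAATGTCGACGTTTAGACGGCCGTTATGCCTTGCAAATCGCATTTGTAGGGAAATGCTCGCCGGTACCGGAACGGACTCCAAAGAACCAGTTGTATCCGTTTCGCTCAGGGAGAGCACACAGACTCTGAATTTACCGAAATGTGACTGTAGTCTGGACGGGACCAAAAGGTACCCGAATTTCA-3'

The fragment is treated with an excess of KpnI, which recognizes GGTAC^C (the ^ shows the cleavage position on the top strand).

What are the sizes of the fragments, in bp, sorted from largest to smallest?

110, 106, 10 bp

KpnI sites (GGTACC) start at positions 106, 212.
KpnI cuts after base 5 of each site (before the last base), so after positions 110, 216.
Linear molecule, 2 cuts → 3 fragments:
  1–110 → 110 bp
  111–216 → 106 bp
  217–226 → 10 bp
Sorted largest to smallest: 110, 106, 10 bp.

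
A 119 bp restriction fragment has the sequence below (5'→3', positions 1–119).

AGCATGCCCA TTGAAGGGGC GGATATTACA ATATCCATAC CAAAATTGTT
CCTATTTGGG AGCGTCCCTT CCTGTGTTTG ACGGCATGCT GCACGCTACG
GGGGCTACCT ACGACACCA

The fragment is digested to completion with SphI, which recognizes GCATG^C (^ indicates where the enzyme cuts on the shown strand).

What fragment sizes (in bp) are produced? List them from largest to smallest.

SphI sites (GCATGC) start at positions 2, 84.
SphI cuts after base 5 of each site (before the last base), so after positions 6, 88.
Linear molecule, 2 cuts → 3 fragments:
  1–6 → 6 bp
  7–88 → 82 bp
  89–119 → 31 bp
Sorted largest to smallest: 82, 31, 6 bp.

82, 31, 6 bp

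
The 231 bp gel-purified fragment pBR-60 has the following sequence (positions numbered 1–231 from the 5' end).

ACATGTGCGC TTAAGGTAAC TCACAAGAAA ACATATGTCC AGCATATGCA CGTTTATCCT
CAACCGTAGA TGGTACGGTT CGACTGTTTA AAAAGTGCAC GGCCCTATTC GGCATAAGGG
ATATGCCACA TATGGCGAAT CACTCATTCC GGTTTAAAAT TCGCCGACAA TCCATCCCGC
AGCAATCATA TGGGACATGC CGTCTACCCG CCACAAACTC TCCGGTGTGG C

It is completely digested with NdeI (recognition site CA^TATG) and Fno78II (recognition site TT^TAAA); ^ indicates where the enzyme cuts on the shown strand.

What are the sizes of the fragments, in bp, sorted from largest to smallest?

NdeI sites (CATATG) start at positions 32, 43, 129, 187.
NdeI cuts after base 2 of each site, so after positions 33, 44, 130, 188.
Fno78II sites (TTTAAA) start at positions 87, 153.
Fno78II cuts after base 2 of each site, so after positions 88, 154.
Combined cut positions: 33, 44, 88, 130, 154, 188.
Linear molecule, 6 cuts → 7 fragments:
  1–33 → 33 bp
  34–44 → 11 bp
  45–88 → 44 bp
  89–130 → 42 bp
  131–154 → 24 bp
  155–188 → 34 bp
  189–231 → 43 bp
Sorted largest to smallest: 44, 43, 42, 34, 33, 24, 11 bp.

44, 43, 42, 34, 33, 24, 11 bp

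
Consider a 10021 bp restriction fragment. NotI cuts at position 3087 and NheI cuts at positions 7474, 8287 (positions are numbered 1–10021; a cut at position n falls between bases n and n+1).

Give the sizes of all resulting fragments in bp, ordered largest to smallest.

Combined cut positions (sorted): 3087, 7474, 8287.
Linear molecule, 3 cuts → 4 fragments:
  3087 − 0 = 3087 bp
  7474 − 3087 = 4387 bp
  8287 − 7474 = 813 bp
  10021 − 8287 = 1734 bp
Sorted largest to smallest: 4387, 3087, 1734, 813 bp.

4387, 3087, 1734, 813 bp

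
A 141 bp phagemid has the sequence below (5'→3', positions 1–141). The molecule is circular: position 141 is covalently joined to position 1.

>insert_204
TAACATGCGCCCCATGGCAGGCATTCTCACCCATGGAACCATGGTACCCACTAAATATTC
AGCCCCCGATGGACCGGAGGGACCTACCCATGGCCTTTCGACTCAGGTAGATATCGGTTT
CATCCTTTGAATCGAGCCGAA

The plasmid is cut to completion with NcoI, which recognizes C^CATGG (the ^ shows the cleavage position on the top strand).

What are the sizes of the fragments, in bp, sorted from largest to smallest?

65, 49, 19, 8 bp

NcoI sites (CCATGG) start at positions 12, 31, 39, 88.
NcoI cuts after the first base of each site, so after positions 12, 31, 39, 88.
Circular molecule, 4 cuts → 4 fragments:
  13–31 → 19 bp
  32–39 → 8 bp
  40–88 → 49 bp
  89–141 then 1–12 → 53 + 12 = 65 bp
Sorted largest to smallest: 65, 49, 19, 8 bp.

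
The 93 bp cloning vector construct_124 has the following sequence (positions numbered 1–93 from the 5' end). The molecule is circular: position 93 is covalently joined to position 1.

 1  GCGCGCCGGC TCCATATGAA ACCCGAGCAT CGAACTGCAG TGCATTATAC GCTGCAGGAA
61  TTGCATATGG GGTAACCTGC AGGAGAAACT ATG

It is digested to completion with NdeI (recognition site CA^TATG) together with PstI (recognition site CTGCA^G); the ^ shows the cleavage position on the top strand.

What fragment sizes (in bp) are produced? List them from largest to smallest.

26, 25, 17, 16, 9 bp

NdeI sites (CATATG) start at positions 13, 64.
NdeI cuts after base 2 of each site, so after positions 14, 65.
PstI sites (CTGCAG) start at positions 35, 52, 77.
PstI cuts after base 5 of each site (before the last base), so after positions 39, 56, 81.
Combined cut positions: 14, 39, 56, 65, 81.
Circular molecule, 5 cuts → 5 fragments:
  15–39 → 25 bp
  40–56 → 17 bp
  57–65 → 9 bp
  66–81 → 16 bp
  82–93 then 1–14 → 12 + 14 = 26 bp
Sorted largest to smallest: 26, 25, 17, 16, 9 bp.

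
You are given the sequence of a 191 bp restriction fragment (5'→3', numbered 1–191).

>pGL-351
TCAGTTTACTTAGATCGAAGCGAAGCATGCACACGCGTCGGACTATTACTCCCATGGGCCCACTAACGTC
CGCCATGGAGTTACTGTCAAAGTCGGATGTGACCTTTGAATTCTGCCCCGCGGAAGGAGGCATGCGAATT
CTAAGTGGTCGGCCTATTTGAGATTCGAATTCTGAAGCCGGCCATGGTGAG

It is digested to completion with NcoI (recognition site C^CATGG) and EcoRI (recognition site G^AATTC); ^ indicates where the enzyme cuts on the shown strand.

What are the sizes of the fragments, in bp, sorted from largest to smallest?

52, 35, 31, 28, 21, 15, 9 bp

NcoI sites (CCATGG) start at positions 52, 73, 182.
NcoI cuts after the first base of each site, so after positions 52, 73, 182.
EcoRI sites (GAATTC) start at positions 108, 136, 167.
EcoRI cuts after the first base of each site, so after positions 108, 136, 167.
Combined cut positions: 52, 73, 108, 136, 167, 182.
Linear molecule, 6 cuts → 7 fragments:
  1–52 → 52 bp
  53–73 → 21 bp
  74–108 → 35 bp
  109–136 → 28 bp
  137–167 → 31 bp
  168–182 → 15 bp
  183–191 → 9 bp
Sorted largest to smallest: 52, 35, 31, 28, 21, 15, 9 bp.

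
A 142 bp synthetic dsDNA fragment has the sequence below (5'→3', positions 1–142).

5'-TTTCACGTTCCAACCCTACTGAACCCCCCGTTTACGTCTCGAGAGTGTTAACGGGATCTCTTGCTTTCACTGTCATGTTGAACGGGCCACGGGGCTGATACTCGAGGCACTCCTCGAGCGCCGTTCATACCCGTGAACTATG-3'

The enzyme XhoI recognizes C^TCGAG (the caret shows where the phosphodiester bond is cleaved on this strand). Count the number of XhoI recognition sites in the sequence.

CTCGAG occurs starting at positions 38, 101, 113.
XhoI cuts at 3 sites.

3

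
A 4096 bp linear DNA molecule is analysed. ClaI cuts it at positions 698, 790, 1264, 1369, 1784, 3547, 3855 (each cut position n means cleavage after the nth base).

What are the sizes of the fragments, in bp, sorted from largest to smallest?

1763, 698, 474, 415, 308, 241, 105, 92 bp

Linear molecule, 7 cuts → 8 fragments:
  698 − 0 = 698 bp
  790 − 698 = 92 bp
  1264 − 790 = 474 bp
  1369 − 1264 = 105 bp
  1784 − 1369 = 415 bp
  3547 − 1784 = 1763 bp
  3855 − 3547 = 308 bp
  4096 − 3855 = 241 bp
Sorted largest to smallest: 1763, 698, 474, 415, 308, 241, 105, 92 bp.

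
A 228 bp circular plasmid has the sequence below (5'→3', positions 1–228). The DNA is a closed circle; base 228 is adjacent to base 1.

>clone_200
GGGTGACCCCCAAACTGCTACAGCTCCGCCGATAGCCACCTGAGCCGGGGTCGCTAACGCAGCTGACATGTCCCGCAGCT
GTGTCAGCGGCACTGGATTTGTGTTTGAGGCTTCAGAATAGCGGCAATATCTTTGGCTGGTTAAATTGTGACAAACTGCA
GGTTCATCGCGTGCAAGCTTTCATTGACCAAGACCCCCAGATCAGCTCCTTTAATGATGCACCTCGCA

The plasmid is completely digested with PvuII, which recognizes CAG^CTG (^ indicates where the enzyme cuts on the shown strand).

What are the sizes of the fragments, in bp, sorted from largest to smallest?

212, 16 bp

PvuII sites (CAGCTG) start at positions 60, 76.
PvuII cuts after base 3 of each site, so after positions 62, 78.
Circular molecule, 2 cuts → 2 fragments:
  63–78 → 16 bp
  79–228 then 1–62 → 150 + 62 = 212 bp
Sorted largest to smallest: 212, 16 bp.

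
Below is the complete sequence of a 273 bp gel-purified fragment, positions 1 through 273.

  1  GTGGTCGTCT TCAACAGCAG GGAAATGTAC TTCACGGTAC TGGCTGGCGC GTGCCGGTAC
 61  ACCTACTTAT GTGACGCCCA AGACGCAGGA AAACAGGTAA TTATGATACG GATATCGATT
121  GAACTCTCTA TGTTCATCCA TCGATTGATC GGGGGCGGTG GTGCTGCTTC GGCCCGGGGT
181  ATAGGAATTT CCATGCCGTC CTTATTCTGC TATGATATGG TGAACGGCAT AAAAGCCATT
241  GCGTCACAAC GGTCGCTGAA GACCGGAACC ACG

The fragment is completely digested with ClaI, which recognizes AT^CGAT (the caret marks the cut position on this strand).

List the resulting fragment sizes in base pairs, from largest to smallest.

ClaI sites (ATCGAT) start at positions 114, 140.
ClaI cuts after base 2 of each site, so after positions 115, 141.
Linear molecule, 2 cuts → 3 fragments:
  1–115 → 115 bp
  116–141 → 26 bp
  142–273 → 132 bp
Sorted largest to smallest: 132, 115, 26 bp.

132, 115, 26 bp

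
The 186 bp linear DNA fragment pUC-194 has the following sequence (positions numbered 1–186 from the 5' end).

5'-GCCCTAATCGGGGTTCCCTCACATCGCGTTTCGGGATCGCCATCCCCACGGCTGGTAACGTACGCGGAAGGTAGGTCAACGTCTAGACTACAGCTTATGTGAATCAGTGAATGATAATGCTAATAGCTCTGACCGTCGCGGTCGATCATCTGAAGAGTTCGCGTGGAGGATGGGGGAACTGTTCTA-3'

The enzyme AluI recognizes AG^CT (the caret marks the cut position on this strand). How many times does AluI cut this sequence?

2

AGCT occurs starting at positions 92, 125.
AluI cuts at 2 sites.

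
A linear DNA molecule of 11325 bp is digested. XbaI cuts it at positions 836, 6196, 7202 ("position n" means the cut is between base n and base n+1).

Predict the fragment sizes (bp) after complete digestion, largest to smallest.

5360, 4123, 1006, 836 bp

Linear molecule, 3 cuts → 4 fragments:
  836 − 0 = 836 bp
  6196 − 836 = 5360 bp
  7202 − 6196 = 1006 bp
  11325 − 7202 = 4123 bp
Sorted largest to smallest: 5360, 4123, 1006, 836 bp.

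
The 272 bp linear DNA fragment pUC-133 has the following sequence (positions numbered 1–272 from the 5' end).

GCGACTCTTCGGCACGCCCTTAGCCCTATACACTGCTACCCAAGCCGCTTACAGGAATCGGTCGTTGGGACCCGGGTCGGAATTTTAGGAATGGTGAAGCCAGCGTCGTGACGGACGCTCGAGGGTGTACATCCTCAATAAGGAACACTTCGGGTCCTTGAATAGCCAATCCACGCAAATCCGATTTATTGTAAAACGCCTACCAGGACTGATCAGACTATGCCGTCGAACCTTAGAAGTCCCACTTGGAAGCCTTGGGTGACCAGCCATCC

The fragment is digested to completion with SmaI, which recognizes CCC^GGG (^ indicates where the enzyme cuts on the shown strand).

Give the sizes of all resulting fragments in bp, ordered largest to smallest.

199, 73 bp

The SmaI site (CCCGGG) starts at position 71.
SmaI cuts after base 3 of each site, so after position 73.
Linear molecule, 1 cut → 2 fragments:
  1–73 → 73 bp
  74–272 → 199 bp
Sorted largest to smallest: 199, 73 bp.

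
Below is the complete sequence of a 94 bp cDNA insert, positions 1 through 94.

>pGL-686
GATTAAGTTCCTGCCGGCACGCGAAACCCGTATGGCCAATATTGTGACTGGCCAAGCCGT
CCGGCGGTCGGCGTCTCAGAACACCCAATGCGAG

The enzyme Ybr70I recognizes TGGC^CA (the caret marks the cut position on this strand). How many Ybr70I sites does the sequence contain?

TGGCCA occurs starting at positions 33, 49.
Ybr70I cuts at 2 sites.

2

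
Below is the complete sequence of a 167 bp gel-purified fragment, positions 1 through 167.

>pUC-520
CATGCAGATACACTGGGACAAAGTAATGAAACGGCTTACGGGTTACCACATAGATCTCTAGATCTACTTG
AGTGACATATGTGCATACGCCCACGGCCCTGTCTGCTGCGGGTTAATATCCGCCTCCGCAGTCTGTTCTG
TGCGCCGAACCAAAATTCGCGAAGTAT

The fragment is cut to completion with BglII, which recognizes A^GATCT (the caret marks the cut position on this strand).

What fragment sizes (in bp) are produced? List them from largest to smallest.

BglII sites (AGATCT) start at positions 52, 60.
BglII cuts after the first base of each site, so after positions 52, 60.
Linear molecule, 2 cuts → 3 fragments:
  1–52 → 52 bp
  53–60 → 8 bp
  61–167 → 107 bp
Sorted largest to smallest: 107, 52, 8 bp.

107, 52, 8 bp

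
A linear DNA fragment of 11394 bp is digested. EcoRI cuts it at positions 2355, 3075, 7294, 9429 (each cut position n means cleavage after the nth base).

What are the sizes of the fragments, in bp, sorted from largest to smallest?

Linear molecule, 4 cuts → 5 fragments:
  2355 − 0 = 2355 bp
  3075 − 2355 = 720 bp
  7294 − 3075 = 4219 bp
  9429 − 7294 = 2135 bp
  11394 − 9429 = 1965 bp
Sorted largest to smallest: 4219, 2355, 2135, 1965, 720 bp.

4219, 2355, 2135, 1965, 720 bp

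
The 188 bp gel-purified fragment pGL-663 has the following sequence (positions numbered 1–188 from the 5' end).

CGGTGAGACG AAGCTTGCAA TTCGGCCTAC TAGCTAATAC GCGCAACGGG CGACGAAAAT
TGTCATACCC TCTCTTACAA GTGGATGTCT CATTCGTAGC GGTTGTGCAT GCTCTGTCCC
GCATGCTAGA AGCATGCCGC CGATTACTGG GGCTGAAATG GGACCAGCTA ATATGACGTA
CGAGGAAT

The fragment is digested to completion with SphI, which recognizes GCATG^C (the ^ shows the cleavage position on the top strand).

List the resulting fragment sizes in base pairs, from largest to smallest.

SphI sites (GCATGC) start at positions 107, 121, 132.
SphI cuts after base 5 of each site (before the last base), so after positions 111, 125, 136.
Linear molecule, 3 cuts → 4 fragments:
  1–111 → 111 bp
  112–125 → 14 bp
  126–136 → 11 bp
  137–188 → 52 bp
Sorted largest to smallest: 111, 52, 14, 11 bp.

111, 52, 14, 11 bp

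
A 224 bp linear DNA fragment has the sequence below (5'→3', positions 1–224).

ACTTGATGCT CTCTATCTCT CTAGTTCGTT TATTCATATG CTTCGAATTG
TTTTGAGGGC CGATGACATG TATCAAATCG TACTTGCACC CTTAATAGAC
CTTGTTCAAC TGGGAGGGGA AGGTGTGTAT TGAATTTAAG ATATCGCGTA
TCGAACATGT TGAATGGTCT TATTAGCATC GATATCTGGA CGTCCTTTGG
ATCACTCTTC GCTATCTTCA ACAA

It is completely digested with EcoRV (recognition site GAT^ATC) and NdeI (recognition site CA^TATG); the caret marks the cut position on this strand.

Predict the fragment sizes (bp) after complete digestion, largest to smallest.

106, 41, 41, 36 bp

EcoRV sites (GATATC) start at positions 140, 181.
EcoRV cuts after base 3 of each site, so after positions 142, 183.
The NdeI site (CATATG) starts at position 35.
NdeI cuts after base 2 of each site, so after position 36.
Combined cut positions: 36, 142, 183.
Linear molecule, 3 cuts → 4 fragments:
  1–36 → 36 bp
  37–142 → 106 bp
  143–183 → 41 bp
  184–224 → 41 bp
Sorted largest to smallest: 106, 41, 41, 36 bp.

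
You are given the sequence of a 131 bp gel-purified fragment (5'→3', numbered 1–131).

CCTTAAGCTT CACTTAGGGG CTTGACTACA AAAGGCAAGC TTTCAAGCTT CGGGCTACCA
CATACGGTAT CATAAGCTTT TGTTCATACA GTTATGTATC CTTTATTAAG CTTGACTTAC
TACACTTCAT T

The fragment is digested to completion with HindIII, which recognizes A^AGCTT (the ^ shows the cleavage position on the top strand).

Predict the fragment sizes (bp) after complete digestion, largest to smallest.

HindIII sites (AAGCTT) start at positions 5, 37, 45, 74, 108.
HindIII cuts after the first base of each site, so after positions 5, 37, 45, 74, 108.
Linear molecule, 5 cuts → 6 fragments:
  1–5 → 5 bp
  6–37 → 32 bp
  38–45 → 8 bp
  46–74 → 29 bp
  75–108 → 34 bp
  109–131 → 23 bp
Sorted largest to smallest: 34, 32, 29, 23, 8, 5 bp.

34, 32, 29, 23, 8, 5 bp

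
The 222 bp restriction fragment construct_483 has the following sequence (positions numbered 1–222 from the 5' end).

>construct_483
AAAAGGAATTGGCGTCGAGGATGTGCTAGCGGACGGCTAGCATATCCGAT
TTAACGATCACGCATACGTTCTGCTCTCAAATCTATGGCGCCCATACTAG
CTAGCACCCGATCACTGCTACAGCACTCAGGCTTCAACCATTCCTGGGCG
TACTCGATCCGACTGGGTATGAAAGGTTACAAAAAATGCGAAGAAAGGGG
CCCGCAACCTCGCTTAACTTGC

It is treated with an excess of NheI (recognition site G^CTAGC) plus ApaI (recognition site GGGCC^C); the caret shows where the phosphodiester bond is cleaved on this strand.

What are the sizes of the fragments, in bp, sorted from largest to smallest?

102, 64, 25, 20, 11 bp

NheI sites (GCTAGC) start at positions 25, 36, 100.
NheI cuts after the first base of each site, so after positions 25, 36, 100.
The ApaI site (GGGCCC) starts at position 198.
ApaI cuts after base 5 of each site (before the last base), so after position 202.
Combined cut positions: 25, 36, 100, 202.
Linear molecule, 4 cuts → 5 fragments:
  1–25 → 25 bp
  26–36 → 11 bp
  37–100 → 64 bp
  101–202 → 102 bp
  203–222 → 20 bp
Sorted largest to smallest: 102, 64, 25, 20, 11 bp.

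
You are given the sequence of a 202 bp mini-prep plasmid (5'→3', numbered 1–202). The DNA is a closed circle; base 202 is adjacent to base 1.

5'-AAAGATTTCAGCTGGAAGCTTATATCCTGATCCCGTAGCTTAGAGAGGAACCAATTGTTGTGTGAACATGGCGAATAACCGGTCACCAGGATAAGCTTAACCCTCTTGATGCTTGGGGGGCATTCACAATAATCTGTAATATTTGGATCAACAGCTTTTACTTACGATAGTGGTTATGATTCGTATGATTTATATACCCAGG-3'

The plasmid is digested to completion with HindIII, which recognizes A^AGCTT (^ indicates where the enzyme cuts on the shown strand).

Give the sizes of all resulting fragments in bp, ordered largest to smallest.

HindIII sites (AAGCTT) start at positions 16, 93.
HindIII cuts after the first base of each site, so after positions 16, 93.
Circular molecule, 2 cuts → 2 fragments:
  17–93 → 77 bp
  94–202 then 1–16 → 109 + 16 = 125 bp
Sorted largest to smallest: 125, 77 bp.

125, 77 bp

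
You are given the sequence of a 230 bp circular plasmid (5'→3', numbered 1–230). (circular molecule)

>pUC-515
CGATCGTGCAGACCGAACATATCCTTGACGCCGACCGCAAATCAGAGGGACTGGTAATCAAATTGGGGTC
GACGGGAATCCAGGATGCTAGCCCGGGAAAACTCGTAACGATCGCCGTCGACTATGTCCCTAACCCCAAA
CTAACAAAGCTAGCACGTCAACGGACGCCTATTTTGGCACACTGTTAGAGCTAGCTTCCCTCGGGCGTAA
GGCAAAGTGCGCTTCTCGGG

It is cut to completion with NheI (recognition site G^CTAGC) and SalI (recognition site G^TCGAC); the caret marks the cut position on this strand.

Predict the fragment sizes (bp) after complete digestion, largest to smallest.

108, 41, 32, 30, 19 bp

NheI sites (GCTAGC) start at positions 87, 149, 190.
NheI cuts after the first base of each site, so after positions 87, 149, 190.
SalI sites (GTCGAC) start at positions 68, 117.
SalI cuts after the first base of each site, so after positions 68, 117.
Combined cut positions: 68, 87, 117, 149, 190.
Circular molecule, 5 cuts → 5 fragments:
  69–87 → 19 bp
  88–117 → 30 bp
  118–149 → 32 bp
  150–190 → 41 bp
  191–230 then 1–68 → 40 + 68 = 108 bp
Sorted largest to smallest: 108, 41, 32, 30, 19 bp.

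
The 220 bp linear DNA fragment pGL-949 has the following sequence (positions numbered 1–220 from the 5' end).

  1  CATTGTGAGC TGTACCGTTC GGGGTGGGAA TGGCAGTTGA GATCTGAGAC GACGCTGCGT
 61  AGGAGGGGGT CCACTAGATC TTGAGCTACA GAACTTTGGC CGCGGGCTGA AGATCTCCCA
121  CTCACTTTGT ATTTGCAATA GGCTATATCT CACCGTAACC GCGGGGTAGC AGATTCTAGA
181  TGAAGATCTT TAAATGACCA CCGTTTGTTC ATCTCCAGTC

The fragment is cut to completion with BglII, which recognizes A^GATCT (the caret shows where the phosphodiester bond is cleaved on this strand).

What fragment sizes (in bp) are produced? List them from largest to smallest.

BglII sites (AGATCT) start at positions 40, 76, 111, 184.
BglII cuts after the first base of each site, so after positions 40, 76, 111, 184.
Linear molecule, 4 cuts → 5 fragments:
  1–40 → 40 bp
  41–76 → 36 bp
  77–111 → 35 bp
  112–184 → 73 bp
  185–220 → 36 bp
Sorted largest to smallest: 73, 40, 36, 36, 35 bp.

73, 40, 36, 36, 35 bp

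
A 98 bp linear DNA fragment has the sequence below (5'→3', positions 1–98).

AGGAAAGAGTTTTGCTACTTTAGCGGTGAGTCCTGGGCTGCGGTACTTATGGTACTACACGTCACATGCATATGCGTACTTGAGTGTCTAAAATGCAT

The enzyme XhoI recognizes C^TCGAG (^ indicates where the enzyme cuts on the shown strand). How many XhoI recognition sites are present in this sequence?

0

No occurrence of CTCGAG is present in the sequence.
XhoI does not cut: 0 sites.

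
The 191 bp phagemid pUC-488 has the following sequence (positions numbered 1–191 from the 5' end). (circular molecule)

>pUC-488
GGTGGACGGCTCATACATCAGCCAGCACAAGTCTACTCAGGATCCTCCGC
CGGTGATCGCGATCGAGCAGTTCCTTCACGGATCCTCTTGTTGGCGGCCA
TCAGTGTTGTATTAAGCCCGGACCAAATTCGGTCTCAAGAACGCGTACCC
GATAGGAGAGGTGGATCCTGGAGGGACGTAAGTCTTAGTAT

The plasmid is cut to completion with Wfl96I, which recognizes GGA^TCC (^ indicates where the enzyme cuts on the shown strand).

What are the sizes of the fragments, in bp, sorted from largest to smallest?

Wfl96I sites (GGATCC) start at positions 40, 80, 163.
Wfl96I cuts after base 3 of each site, so after positions 42, 82, 165.
Circular molecule, 3 cuts → 3 fragments:
  43–82 → 40 bp
  83–165 → 83 bp
  166–191 then 1–42 → 26 + 42 = 68 bp
Sorted largest to smallest: 83, 68, 40 bp.

83, 68, 40 bp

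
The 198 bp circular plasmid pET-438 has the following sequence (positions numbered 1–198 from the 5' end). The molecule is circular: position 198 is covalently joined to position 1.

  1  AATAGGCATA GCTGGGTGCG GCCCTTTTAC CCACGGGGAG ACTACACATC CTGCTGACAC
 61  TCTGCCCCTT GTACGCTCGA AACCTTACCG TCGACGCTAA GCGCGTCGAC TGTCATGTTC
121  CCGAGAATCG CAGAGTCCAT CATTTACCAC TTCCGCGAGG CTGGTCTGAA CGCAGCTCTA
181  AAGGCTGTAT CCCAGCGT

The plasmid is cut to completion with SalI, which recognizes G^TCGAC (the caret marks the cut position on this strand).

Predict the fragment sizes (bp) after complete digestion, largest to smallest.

183, 15 bp

SalI sites (GTCGAC) start at positions 90, 105.
SalI cuts after the first base of each site, so after positions 90, 105.
Circular molecule, 2 cuts → 2 fragments:
  91–105 → 15 bp
  106–198 then 1–90 → 93 + 90 = 183 bp
Sorted largest to smallest: 183, 15 bp.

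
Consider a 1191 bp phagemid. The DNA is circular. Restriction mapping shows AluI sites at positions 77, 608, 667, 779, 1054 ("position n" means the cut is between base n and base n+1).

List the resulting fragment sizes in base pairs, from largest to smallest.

Circular molecule, 5 cuts → 5 fragments:
  608 − 77 = 531 bp
  667 − 608 = 59 bp
  779 − 667 = 112 bp
  1054 − 779 = 275 bp
  wrap: 1191 − 1054 + 77 = 214 bp
Sorted largest to smallest: 531, 275, 214, 112, 59 bp.

531, 275, 214, 112, 59 bp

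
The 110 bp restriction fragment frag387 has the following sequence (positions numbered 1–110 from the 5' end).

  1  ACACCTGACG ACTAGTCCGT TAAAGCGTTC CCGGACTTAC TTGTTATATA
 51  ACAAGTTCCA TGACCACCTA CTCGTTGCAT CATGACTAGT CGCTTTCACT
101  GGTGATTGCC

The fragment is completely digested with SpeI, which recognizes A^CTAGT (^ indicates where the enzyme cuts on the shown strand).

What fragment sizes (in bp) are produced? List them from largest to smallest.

74, 25, 11 bp

SpeI sites (ACTAGT) start at positions 11, 85.
SpeI cuts after the first base of each site, so after positions 11, 85.
Linear molecule, 2 cuts → 3 fragments:
  1–11 → 11 bp
  12–85 → 74 bp
  86–110 → 25 bp
Sorted largest to smallest: 74, 25, 11 bp.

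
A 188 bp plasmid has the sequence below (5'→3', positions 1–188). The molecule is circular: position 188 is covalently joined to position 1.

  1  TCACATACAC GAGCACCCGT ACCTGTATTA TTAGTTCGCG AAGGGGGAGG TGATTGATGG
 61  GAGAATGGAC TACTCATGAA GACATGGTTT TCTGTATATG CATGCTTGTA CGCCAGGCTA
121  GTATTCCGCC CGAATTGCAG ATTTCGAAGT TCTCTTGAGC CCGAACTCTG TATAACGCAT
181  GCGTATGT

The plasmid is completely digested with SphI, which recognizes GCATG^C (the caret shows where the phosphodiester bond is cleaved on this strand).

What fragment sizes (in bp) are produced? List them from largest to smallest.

SphI sites (GCATGC) start at positions 100, 177.
SphI cuts after base 5 of each site (before the last base), so after positions 104, 181.
Circular molecule, 2 cuts → 2 fragments:
  105–181 → 77 bp
  182–188 then 1–104 → 7 + 104 = 111 bp
Sorted largest to smallest: 111, 77 bp.

111, 77 bp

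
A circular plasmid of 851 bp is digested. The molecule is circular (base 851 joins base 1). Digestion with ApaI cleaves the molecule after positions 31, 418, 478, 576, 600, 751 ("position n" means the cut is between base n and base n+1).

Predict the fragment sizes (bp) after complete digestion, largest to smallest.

Circular molecule, 6 cuts → 6 fragments:
  418 − 31 = 387 bp
  478 − 418 = 60 bp
  576 − 478 = 98 bp
  600 − 576 = 24 bp
  751 − 600 = 151 bp
  wrap: 851 − 751 + 31 = 131 bp
Sorted largest to smallest: 387, 151, 131, 98, 60, 24 bp.

387, 151, 131, 98, 60, 24 bp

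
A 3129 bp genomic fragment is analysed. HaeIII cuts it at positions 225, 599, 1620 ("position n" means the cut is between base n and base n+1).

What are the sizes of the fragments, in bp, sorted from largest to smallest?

Linear molecule, 3 cuts → 4 fragments:
  225 − 0 = 225 bp
  599 − 225 = 374 bp
  1620 − 599 = 1021 bp
  3129 − 1620 = 1509 bp
Sorted largest to smallest: 1509, 1021, 374, 225 bp.

1509, 1021, 374, 225 bp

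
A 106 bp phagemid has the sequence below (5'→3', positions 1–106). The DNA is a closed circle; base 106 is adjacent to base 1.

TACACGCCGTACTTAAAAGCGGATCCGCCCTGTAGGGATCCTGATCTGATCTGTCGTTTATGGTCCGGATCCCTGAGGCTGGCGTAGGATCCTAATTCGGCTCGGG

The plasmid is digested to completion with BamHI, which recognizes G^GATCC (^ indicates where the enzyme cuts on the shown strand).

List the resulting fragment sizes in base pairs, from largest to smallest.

40, 31, 20, 15 bp

BamHI sites (GGATCC) start at positions 21, 36, 67, 87.
BamHI cuts after the first base of each site, so after positions 21, 36, 67, 87.
Circular molecule, 4 cuts → 4 fragments:
  22–36 → 15 bp
  37–67 → 31 bp
  68–87 → 20 bp
  88–106 then 1–21 → 19 + 21 = 40 bp
Sorted largest to smallest: 40, 31, 20, 15 bp.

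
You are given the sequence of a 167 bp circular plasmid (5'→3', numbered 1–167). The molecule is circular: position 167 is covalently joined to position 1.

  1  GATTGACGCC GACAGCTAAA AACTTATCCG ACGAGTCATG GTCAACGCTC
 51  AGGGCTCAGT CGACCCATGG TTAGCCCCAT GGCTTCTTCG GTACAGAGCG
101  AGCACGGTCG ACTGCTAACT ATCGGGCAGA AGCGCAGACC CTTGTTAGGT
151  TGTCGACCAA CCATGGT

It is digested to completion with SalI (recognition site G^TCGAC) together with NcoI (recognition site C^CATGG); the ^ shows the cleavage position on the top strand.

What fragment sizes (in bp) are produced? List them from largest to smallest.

SalI sites (GTCGAC) start at positions 59, 107, 152.
SalI cuts after the first base of each site, so after positions 59, 107, 152.
NcoI sites (CCATGG) start at positions 65, 77, 161.
NcoI cuts after the first base of each site, so after positions 65, 77, 161.
Combined cut positions: 59, 65, 77, 107, 152, 161.
Circular molecule, 6 cuts → 6 fragments:
  60–65 → 6 bp
  66–77 → 12 bp
  78–107 → 30 bp
  108–152 → 45 bp
  153–161 → 9 bp
  162–167 then 1–59 → 6 + 59 = 65 bp
Sorted largest to smallest: 65, 45, 30, 12, 9, 6 bp.

65, 45, 30, 12, 9, 6 bp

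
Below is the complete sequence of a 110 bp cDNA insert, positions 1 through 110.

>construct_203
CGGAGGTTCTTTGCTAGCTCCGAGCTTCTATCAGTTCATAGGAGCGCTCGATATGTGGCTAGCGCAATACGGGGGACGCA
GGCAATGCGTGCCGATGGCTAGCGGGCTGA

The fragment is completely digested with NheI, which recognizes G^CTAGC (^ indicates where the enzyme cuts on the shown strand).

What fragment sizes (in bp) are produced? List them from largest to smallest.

45, 40, 13, 12 bp

NheI sites (GCTAGC) start at positions 13, 58, 98.
NheI cuts after the first base of each site, so after positions 13, 58, 98.
Linear molecule, 3 cuts → 4 fragments:
  1–13 → 13 bp
  14–58 → 45 bp
  59–98 → 40 bp
  99–110 → 12 bp
Sorted largest to smallest: 45, 40, 13, 12 bp.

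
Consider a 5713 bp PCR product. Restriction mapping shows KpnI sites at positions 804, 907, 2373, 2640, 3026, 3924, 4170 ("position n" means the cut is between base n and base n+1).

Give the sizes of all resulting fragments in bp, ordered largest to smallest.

1543, 1466, 898, 804, 386, 267, 246, 103 bp

Linear molecule, 7 cuts → 8 fragments:
  804 − 0 = 804 bp
  907 − 804 = 103 bp
  2373 − 907 = 1466 bp
  2640 − 2373 = 267 bp
  3026 − 2640 = 386 bp
  3924 − 3026 = 898 bp
  4170 − 3924 = 246 bp
  5713 − 4170 = 1543 bp
Sorted largest to smallest: 1543, 1466, 898, 804, 386, 267, 246, 103 bp.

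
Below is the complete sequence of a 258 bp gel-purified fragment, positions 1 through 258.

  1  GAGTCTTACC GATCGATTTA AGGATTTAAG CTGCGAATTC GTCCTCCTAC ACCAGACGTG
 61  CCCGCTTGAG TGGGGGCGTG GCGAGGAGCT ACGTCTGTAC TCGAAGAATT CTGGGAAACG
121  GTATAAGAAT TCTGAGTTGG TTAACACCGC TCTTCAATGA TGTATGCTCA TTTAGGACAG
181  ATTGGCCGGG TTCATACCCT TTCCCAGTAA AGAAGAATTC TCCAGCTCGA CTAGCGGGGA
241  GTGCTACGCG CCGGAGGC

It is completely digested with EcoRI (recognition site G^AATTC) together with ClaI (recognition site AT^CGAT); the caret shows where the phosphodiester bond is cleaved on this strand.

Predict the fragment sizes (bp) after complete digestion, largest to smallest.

88, 71, 43, 22, 21, 13 bp

EcoRI sites (GAATTC) start at positions 35, 106, 127, 215.
EcoRI cuts after the first base of each site, so after positions 35, 106, 127, 215.
The ClaI site (ATCGAT) starts at position 12.
ClaI cuts after base 2 of each site, so after position 13.
Combined cut positions: 13, 35, 106, 127, 215.
Linear molecule, 5 cuts → 6 fragments:
  1–13 → 13 bp
  14–35 → 22 bp
  36–106 → 71 bp
  107–127 → 21 bp
  128–215 → 88 bp
  216–258 → 43 bp
Sorted largest to smallest: 88, 71, 43, 22, 21, 13 bp.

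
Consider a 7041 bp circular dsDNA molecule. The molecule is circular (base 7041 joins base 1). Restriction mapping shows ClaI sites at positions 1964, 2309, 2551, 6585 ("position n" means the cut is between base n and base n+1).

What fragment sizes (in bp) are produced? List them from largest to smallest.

4034, 2420, 345, 242 bp

Circular molecule, 4 cuts → 4 fragments:
  2309 − 1964 = 345 bp
  2551 − 2309 = 242 bp
  6585 − 2551 = 4034 bp
  wrap: 7041 − 6585 + 1964 = 2420 bp
Sorted largest to smallest: 4034, 2420, 345, 242 bp.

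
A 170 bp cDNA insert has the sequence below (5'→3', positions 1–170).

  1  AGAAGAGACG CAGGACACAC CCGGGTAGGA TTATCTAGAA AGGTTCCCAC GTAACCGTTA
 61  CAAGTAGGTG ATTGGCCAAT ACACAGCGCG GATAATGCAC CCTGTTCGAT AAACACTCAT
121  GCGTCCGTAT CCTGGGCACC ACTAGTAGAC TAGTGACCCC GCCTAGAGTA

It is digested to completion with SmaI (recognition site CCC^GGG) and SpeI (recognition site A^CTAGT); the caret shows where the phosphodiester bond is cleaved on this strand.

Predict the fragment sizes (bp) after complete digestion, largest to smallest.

The SmaI site (CCCGGG) starts at position 20.
SmaI cuts after base 3 of each site, so after position 22.
SpeI sites (ACTAGT) start at positions 141, 149.
SpeI cuts after the first base of each site, so after positions 141, 149.
Combined cut positions: 22, 141, 149.
Linear molecule, 3 cuts → 4 fragments:
  1–22 → 22 bp
  23–141 → 119 bp
  142–149 → 8 bp
  150–170 → 21 bp
Sorted largest to smallest: 119, 22, 21, 8 bp.

119, 22, 21, 8 bp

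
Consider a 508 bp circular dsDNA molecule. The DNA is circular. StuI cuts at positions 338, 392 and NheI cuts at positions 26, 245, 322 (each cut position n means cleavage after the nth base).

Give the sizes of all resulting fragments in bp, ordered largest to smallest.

Combined cut positions (sorted): 26, 245, 322, 338, 392.
Circular molecule, 5 cuts → 5 fragments:
  245 − 26 = 219 bp
  322 − 245 = 77 bp
  338 − 322 = 16 bp
  392 − 338 = 54 bp
  wrap: 508 − 392 + 26 = 142 bp
Sorted largest to smallest: 219, 142, 77, 54, 16 bp.

219, 142, 77, 54, 16 bp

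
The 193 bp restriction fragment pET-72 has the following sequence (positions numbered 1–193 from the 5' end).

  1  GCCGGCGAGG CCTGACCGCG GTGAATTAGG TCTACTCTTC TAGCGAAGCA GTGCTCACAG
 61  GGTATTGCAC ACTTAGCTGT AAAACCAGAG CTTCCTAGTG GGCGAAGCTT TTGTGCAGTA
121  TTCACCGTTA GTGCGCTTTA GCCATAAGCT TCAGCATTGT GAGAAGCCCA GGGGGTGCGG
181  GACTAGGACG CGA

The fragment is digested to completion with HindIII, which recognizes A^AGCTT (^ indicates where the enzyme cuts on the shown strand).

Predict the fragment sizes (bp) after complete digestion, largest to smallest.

HindIII sites (AAGCTT) start at positions 105, 146.
HindIII cuts after the first base of each site, so after positions 105, 146.
Linear molecule, 2 cuts → 3 fragments:
  1–105 → 105 bp
  106–146 → 41 bp
  147–193 → 47 bp
Sorted largest to smallest: 105, 47, 41 bp.

105, 47, 41 bp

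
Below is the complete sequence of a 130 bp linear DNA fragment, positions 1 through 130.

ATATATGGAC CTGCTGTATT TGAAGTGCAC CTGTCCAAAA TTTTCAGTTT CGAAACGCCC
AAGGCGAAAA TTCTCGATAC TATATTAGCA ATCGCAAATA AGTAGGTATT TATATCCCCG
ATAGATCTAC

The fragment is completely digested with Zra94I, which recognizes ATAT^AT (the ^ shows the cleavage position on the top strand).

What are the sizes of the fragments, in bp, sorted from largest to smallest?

126, 4 bp

The Zra94I site (ATATAT) starts at position 1.
Zra94I cuts after base 4 of each site, so after position 4.
Linear molecule, 1 cut → 2 fragments:
  1–4 → 4 bp
  5–130 → 126 bp
Sorted largest to smallest: 126, 4 bp.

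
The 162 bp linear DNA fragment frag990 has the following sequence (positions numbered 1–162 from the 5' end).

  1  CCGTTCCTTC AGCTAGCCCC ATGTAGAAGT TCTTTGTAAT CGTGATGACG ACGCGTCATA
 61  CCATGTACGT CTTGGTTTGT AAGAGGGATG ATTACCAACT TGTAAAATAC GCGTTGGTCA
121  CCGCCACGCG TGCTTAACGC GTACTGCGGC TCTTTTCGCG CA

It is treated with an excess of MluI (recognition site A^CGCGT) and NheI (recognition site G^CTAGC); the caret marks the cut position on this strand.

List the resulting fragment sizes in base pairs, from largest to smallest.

58, 39, 25, 17, 12, 11 bp

MluI sites (ACGCGT) start at positions 51, 109, 126, 137.
MluI cuts after the first base of each site, so after positions 51, 109, 126, 137.
The NheI site (GCTAGC) starts at position 12.
NheI cuts after the first base of each site, so after position 12.
Combined cut positions: 12, 51, 109, 126, 137.
Linear molecule, 5 cuts → 6 fragments:
  1–12 → 12 bp
  13–51 → 39 bp
  52–109 → 58 bp
  110–126 → 17 bp
  127–137 → 11 bp
  138–162 → 25 bp
Sorted largest to smallest: 58, 39, 25, 17, 12, 11 bp.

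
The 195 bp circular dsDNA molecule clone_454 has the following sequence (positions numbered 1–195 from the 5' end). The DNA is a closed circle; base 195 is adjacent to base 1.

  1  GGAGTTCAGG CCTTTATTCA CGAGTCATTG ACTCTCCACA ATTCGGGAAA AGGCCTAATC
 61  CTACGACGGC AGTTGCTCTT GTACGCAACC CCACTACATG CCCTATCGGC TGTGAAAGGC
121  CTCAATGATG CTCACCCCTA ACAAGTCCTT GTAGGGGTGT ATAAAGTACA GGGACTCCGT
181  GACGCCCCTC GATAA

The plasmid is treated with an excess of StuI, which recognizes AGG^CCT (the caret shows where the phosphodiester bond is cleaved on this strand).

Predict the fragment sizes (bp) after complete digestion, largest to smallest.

StuI sites (AGGCCT) start at positions 8, 51, 117.
StuI cuts after base 3 of each site, so after positions 10, 53, 119.
Circular molecule, 3 cuts → 3 fragments:
  11–53 → 43 bp
  54–119 → 66 bp
  120–195 then 1–10 → 76 + 10 = 86 bp
Sorted largest to smallest: 86, 66, 43 bp.

86, 66, 43 bp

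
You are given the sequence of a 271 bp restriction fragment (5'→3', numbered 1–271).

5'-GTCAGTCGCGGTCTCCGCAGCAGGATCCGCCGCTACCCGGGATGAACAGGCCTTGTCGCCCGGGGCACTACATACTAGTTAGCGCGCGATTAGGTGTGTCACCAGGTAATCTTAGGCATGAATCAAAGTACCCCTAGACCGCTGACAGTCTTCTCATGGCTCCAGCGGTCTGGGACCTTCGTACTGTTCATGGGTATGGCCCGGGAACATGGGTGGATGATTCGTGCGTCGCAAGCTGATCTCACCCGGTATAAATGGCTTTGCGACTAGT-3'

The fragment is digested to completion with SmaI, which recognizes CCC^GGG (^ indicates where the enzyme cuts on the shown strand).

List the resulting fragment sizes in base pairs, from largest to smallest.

141, 69, 38, 23 bp

SmaI sites (CCCGGG) start at positions 36, 59, 200.
SmaI cuts after base 3 of each site, so after positions 38, 61, 202.
Linear molecule, 3 cuts → 4 fragments:
  1–38 → 38 bp
  39–61 → 23 bp
  62–202 → 141 bp
  203–271 → 69 bp
Sorted largest to smallest: 141, 69, 38, 23 bp.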